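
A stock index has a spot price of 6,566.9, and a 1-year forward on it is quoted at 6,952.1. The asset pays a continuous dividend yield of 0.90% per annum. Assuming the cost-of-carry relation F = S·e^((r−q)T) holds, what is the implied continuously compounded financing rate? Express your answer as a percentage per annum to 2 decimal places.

6.60%

From F = S·e^((r−q)T): (r − q) = ln(F/S)/T
ln(6952.1/6566.9) = ln(1.058658) = 0.057002
(r − q) = 0.057002 / (1) = 0.057002
r = ln(F/S)/T + q = 0.057002 + 0.0090 = 0.066002
r = 6.60%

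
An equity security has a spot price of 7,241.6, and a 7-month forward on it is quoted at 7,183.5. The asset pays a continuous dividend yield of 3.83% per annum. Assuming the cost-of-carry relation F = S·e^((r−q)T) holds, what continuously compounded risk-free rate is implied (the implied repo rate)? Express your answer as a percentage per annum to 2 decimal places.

2.45%

From F = S·e^((r−q)T): (r − q) = ln(F/S)/T
ln(7183.5/7241.6) = ln(0.991977) = -0.008055
(r − q) = -0.008055 / (7/12) = -0.013809
r = ln(F/S)/T + q = -0.013809 + 0.0383 = 0.024491
r = 2.45%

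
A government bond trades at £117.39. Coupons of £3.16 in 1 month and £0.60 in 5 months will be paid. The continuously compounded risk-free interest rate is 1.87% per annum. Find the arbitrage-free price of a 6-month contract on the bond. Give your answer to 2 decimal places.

PV(coupons) I = 3.16·e^(−0.0187·1/12) + 0.60·e^(−0.0187·5/12)
I = 3.1551 + 0.5953 = 3.7504
F = (S − I)·e^(rT) = (117.39 − 3.7504) · e^(0.0187·6/12)
= 113.6396 · e^0.009350 = 113.6396 × 1.009394 = £114.71

£114.71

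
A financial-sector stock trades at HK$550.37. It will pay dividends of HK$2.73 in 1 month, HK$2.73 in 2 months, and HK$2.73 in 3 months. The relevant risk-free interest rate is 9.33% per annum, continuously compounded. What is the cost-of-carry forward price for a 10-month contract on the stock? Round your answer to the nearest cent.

PV(dividends) I = 2.73·e^(−0.0933·1/12) + 2.73·e^(−0.0933·2/12) + 2.73·e^(−0.0933·3/12)
I = 2.7089 + 2.6879 + 2.6671 = 8.0639
F = (S − I)·e^(rT) = (550.37 − 8.0639) · e^(0.0933·10/12)
= 542.3061 · e^0.077750 = 542.3061 × 1.080852 = HK$586.15

HK$586.15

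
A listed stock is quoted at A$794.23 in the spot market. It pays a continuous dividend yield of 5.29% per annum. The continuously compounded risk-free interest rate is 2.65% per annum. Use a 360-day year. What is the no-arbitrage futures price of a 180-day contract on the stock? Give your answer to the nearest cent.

F = S·e^((r − q)T) = 794.23 · e^((0.0265 − 0.0529) × 180/360)
= 794.23 · e^-0.013200 = 794.23 × 0.986887
F = A$783.82

A$783.82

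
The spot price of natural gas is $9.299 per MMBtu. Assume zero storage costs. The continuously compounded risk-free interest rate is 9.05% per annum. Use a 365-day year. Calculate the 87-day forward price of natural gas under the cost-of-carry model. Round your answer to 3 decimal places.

$9.502 per MMBtu

F = S·e^(rT) = 9.299 · e^(0.0905 × 87/365) = 9.299 · e^0.021571
= 9.299 × 1.021805 = $9.502 per MMBtu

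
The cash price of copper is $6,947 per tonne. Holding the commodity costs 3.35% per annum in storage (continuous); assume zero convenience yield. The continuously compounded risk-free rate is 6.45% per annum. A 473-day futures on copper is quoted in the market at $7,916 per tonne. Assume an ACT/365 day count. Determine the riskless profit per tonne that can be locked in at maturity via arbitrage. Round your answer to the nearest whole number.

Fair futures: F* = S·e^(carry·T), with carry = (r + u) = 0.0645 + 0.0335 = 0.0980
F* = 6947 · e^(0.0980 × 473/365) = 6947 · e^0.126997 = 6947 × 1.135414 = $7887.7211
Market $7916 > fair $7887.7211: forward overpriced → cash-and-carry (buy spot, short the forward).
At maturity, profit = |F_mkt − F*| = |7916 − 7887.7211| = $28 per tonne

$28 per tonne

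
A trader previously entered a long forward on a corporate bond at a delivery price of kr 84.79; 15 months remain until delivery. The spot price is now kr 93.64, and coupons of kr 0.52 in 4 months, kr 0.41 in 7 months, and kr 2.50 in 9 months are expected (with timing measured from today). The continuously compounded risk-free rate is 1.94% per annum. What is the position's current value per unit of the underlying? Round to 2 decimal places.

PV(remaining coupons) I = 0.52·e^(−0.0194·4/12) + 0.41·e^(−0.0194·7/12) + 2.50·e^(−0.0194·9/12) = 3.3859
Current forward F = (S − I)·e^(rT) = (93.64 − 3.3859)·e^(0.0194·15/12) = 90.2541 × 1.024546 = 92.4695
Value (long) = (F − K)·e^(−rT) = (92.4695 − 84.79) × 0.976042 = 7.4955
Value = kr 7.50

kr 7.50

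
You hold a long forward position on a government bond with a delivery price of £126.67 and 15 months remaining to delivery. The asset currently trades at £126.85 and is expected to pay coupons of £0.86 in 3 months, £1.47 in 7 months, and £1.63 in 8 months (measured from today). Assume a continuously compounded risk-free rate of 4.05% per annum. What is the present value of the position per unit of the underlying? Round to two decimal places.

PV(remaining coupons) I = 0.86·e^(−0.0405·3/12) + 1.47·e^(−0.0405·7/12) + 1.63·e^(−0.0405·8/12) = 3.8736
Current forward F = (S − I)·e^(rT) = (126.85 − 3.8736)·e^(0.0405·15/12) = 122.9764 × 1.051928 = 129.3623
Value (long) = (F − K)·e^(−rT) = (129.3623 − 126.67) × 0.950635 = 2.5594
Value = £2.56

£2.56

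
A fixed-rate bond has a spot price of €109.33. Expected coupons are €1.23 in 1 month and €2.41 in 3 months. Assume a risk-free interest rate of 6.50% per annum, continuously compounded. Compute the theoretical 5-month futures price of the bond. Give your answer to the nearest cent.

€108.64

PV(coupons) I = 1.23·e^(−0.0650·1/12) + 2.41·e^(−0.0650·3/12)
I = 1.2234 + 2.3712 = 3.5946
F = (S − I)·e^(rT) = (109.33 − 3.5946) · e^(0.0650·5/12)
= 105.7354 · e^0.027083 = 105.7354 × 1.027453 = €108.64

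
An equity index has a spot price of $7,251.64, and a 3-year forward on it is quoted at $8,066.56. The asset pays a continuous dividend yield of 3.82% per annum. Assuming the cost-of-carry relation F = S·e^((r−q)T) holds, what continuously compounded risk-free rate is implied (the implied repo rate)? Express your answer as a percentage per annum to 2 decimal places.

From F = S·e^((r−q)T): (r − q) = ln(F/S)/T
ln(8066.56/7251.64) = ln(1.112377) = 0.106499
(r − q) = 0.106499 / (3) = 0.035500
r = ln(F/S)/T + q = 0.035500 + 0.0382 = 0.073700
r = 7.37%

7.37%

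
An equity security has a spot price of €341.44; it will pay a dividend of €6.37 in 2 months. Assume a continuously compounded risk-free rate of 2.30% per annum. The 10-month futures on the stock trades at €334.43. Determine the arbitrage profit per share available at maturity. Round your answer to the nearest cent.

PV(dividends) I = 6.37·e^(−0.0230·2/12) = 6.3456
Fair futures F* = (S − I)·e^(rT) = (341.44 − 6.3456)·e^0.019167 = 335.0944 × 1.019352 = 341.5791
Market €334.43 < fair 341.5791: forward underpriced → reverse cash-and-carry (short the stock, invest proceeds at r, pay the dividends, go long the forward).
Profit at T = |F_mkt − F*| = |334.43 − 341.5791| = €7.15 per share

€7.15 per share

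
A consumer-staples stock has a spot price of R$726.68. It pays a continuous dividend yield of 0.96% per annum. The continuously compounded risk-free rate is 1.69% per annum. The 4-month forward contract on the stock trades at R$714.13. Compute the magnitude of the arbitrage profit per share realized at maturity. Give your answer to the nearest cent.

Fair forward: F* = S·e^(carry·T), with carry = (r − q) = 0.0169 − 0.0096 = 0.0073
F* = 726.68 · e^(0.0073 × 4/12) = 726.68 · e^0.002433 = 726.68 × 1.002436 = R$728.4502
Market R$714.13 < fair R$728.4502: forward underpriced → reverse cash-and-carry (short spot, go long the forward).
At maturity, profit = |F_mkt − F*| = |714.13 − 728.4502| = R$14.32 per share

R$14.32 per share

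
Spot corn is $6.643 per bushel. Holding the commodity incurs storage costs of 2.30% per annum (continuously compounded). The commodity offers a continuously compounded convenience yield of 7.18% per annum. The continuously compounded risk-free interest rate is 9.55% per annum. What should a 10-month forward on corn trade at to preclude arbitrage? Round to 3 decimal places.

$6.907 per bushel

Net carry = r + u − y = 0.0955 + 0.0230 − 0.0718 = 0.0467
F = S·e^((r+u−y)T) = 6.643 · e^(0.0467 × 10/12) = 6.643 · e^0.038917
= 6.643 × 1.039684 = $6.907 per bushel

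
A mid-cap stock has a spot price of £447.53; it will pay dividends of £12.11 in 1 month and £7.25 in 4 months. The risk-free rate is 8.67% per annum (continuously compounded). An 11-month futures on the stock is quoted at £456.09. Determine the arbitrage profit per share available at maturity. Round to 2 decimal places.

PV(dividends) I = 12.11·e^(−0.0867·1/12) + 7.25·e^(−0.0867·4/12) = 19.0663
Fair futures F* = (S − I)·e^(rT) = (447.53 − 19.0663)·e^0.079475 = 428.4637 × 1.082718 = 463.9054
Market £456.09 < fair 463.9054: forward underpriced → reverse cash-and-carry (short the stock, invest proceeds at r, pay the dividends, go long the forward).
Profit at T = |F_mkt − F*| = |456.09 − 463.9054| = £7.82 per share

£7.82 per share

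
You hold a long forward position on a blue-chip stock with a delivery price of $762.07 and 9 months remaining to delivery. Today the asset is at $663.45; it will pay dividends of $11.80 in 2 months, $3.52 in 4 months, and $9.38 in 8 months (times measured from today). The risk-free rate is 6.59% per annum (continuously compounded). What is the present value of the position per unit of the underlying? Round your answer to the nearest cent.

PV(remaining dividends) I = 11.80·e^(−0.0659·2/12) + 3.52·e^(−0.0659·4/12) + 9.38·e^(−0.0659·8/12) = 24.0915
Current forward F = (S − I)·e^(rT) = (663.45 − 24.0915)·e^(0.0659·9/12) = 639.3585 × 1.050667 = 671.7529
Value (long) = (F − K)·e^(−rT) = (671.7529 − 762.07) × 0.951777 = -85.9617
Value = -$85.96

-$85.96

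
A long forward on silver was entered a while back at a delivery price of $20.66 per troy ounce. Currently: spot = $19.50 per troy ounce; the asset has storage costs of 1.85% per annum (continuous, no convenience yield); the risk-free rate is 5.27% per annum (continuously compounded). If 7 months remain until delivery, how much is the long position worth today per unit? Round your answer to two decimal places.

Current fair forward for the remaining 7 months: F = S·e^((r + u)·T), (r + u) = 0.0527 + 0.0185 = 0.0712
F = 19.50 · e^(0.0712 × 7/12) = 19.50 × 1.042408 = 20.3270
Value of long forward = (F − K)·e^(−rT) = (20.3270 − 20.66) · e^(−0.0527·7/12)
= -0.3330 × 0.969726 = -0.32

-$0.32 per troy ounce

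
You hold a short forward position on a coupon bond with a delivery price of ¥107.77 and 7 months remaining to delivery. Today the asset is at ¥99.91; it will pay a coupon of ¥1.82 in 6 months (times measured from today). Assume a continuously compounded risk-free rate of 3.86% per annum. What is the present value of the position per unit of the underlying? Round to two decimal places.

PV(remaining coupons) I = 1.82·e^(−0.0386·6/12) = 1.7852
Current forward F = (S − I)·e^(rT) = (99.91 − 1.7852)·e^(0.0386·7/12) = 98.1248 × 1.022772 = 100.3593
Value (long) = (F − K)·e^(−rT) = (100.3593 − 107.77) × 0.977735 = -7.2457
Short position value = −(long value) = ¥7.25

¥7.25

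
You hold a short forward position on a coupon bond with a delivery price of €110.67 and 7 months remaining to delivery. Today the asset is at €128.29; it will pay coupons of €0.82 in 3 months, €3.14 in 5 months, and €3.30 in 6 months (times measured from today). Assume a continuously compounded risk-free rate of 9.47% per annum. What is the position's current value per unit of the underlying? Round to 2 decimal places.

-€16.60

PV(remaining coupons) I = 0.82·e^(−0.0947·3/12) + 3.14·e^(−0.0947·5/12) + 3.30·e^(−0.0947·6/12) = 6.9667
Current forward F = (S − I)·e^(rT) = (128.29 − 6.9667)·e^(0.0947·7/12) = 121.3233 × 1.056796 = 128.2140
Value (long) = (F − K)·e^(−rT) = (128.2140 − 110.67) × 0.946256 = 16.6011
Short position value = −(long value) = -€16.60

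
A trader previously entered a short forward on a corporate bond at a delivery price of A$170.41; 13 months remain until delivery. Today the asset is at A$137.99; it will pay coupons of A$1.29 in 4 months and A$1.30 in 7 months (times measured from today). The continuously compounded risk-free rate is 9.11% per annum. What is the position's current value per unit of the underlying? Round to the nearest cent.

PV(remaining coupons) I = 1.29·e^(−0.0911·4/12) + 1.30·e^(−0.0911·7/12) = 2.4841
Current forward F = (S − I)·e^(rT) = (137.99 − 2.4841)·e^(0.0911·13/12) = 135.5059 × 1.103726 = 149.5614
Value (long) = (F − K)·e^(−rT) = (149.5614 − 170.41) × 0.906022 = -18.8893
Short position value = −(long value) = A$18.89

A$18.89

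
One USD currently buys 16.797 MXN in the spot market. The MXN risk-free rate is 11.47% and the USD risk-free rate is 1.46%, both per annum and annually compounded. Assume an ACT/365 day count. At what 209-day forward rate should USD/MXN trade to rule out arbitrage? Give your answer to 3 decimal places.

17.727

By covered interest parity, F = S · (1+r_MXN)^T / (1+r_USD)^T
= 16.797 × 1.064150 / 1.008334 = 16.797 × 1.055355
F = 17.727 MXN per USD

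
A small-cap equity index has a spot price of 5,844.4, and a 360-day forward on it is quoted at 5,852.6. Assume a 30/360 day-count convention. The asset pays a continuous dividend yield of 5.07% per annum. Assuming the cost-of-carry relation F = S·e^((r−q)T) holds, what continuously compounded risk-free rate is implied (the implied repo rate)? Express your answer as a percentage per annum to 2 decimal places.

From F = S·e^((r−q)T): (r − q) = ln(F/S)/T
ln(5852.6/5844.4) = ln(1.001403) = 0.001402
(r − q) = 0.001402 / (360/360) = 0.001402
r = ln(F/S)/T + q = 0.001402 + 0.0507 = 0.052102
r = 5.21%

5.21%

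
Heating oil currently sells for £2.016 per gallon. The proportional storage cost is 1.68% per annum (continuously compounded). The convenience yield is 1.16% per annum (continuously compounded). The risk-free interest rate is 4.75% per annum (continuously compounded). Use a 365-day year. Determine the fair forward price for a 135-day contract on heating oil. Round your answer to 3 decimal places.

£2.056 per gallon

Net carry = r + u − y = 0.0475 + 0.0168 − 0.0116 = 0.0527
F = S·e^((r+u−y)T) = 2.016 · e^(0.0527 × 135/365) = 2.016 · e^0.019492
= 2.016 × 1.019683 = £2.056 per gallon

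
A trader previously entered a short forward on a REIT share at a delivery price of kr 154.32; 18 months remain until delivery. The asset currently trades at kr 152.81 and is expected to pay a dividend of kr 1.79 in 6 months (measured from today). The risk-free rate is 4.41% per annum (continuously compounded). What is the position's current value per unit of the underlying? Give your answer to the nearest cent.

PV(remaining dividends) I = 1.79·e^(−0.0441·6/12) = 1.7510
Current forward F = (S − I)·e^(rT) = (152.81 − 1.7510)·e^(0.0441·18/12) = 151.0590 × 1.068387 = 161.3895
Value (long) = (F − K)·e^(−rT) = (161.3895 − 154.32) × 0.935990 = 6.6170
Short position value = −(long value) = -kr 6.62

-kr 6.62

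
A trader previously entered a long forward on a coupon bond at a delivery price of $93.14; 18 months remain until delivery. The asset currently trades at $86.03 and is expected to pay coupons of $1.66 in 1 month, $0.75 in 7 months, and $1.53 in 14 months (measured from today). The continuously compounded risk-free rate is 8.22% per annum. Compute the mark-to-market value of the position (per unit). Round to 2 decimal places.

-$0.06

PV(remaining coupons) I = 1.66·e^(−0.0822·1/12) + 0.75·e^(−0.0822·7/12) + 1.53·e^(−0.0822·14/12) = 3.7536
Current forward F = (S − I)·e^(rT) = (86.03 − 3.7536)·e^(0.0822·18/12) = 82.2764 × 1.131224 = 93.0730
Value (long) = (F − K)·e^(−rT) = (93.0730 − 93.14) × 0.883998 = -0.0592
Value = -$0.06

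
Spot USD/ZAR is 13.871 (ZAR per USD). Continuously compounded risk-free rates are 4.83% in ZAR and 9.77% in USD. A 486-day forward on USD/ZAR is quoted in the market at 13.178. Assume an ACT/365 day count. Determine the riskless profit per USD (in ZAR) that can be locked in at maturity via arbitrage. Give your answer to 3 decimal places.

Fair forward: F* = S·e^(carry·T), with carry = (r_ZAR − r_USD) = 0.0483 − 0.0977 = -0.0494
F* = 13.871 · e^(-0.0494 × 486/365) = 13.871 · e^-0.065776 = 13.871 × 0.936341 = 12.9880
Market 13.178 > fair 12.9880: forward overpriced → cash-and-carry (buy spot, short the forward).
At maturity, profit = |F_mkt − F*| = |13.178 − 12.9880| = 0.190 per USD (in ZAR)

0.190 per USD (in ZAR)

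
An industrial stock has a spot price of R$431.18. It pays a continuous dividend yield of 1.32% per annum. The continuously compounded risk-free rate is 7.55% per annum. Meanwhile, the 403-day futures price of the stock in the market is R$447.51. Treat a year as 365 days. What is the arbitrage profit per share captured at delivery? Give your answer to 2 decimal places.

Fair futures: F* = S·e^(carry·T), with carry = (r − q) = 0.0755 − 0.0132 = 0.0623
F* = 431.18 · e^(0.0623 × 403/365) = 431.18 · e^0.068786 = 431.18 × 1.071207 = R$461.8830
Market R$447.51 < fair R$461.8830: forward underpriced → reverse cash-and-carry (short spot, go long the forward).
At maturity, profit = |F_mkt − F*| = |447.51 − 461.8830| = R$14.37 per share

R$14.37 per share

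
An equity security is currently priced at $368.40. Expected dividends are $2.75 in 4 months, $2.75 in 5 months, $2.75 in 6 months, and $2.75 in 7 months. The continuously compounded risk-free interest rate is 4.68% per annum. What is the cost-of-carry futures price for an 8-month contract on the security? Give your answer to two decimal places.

$368.97

PV(dividends) I = 2.75·e^(−0.0468·4/12) + 2.75·e^(−0.0468·5/12) + 2.75·e^(−0.0468·6/12) + 2.75·e^(−0.0468·7/12)
I = 2.7074 + 2.6969 + 2.6864 + 2.6759 = 10.7666
F = (S − I)·e^(rT) = (368.40 − 10.7666) · e^(0.0468·8/12)
= 357.6334 · e^0.031200 = 357.6334 × 1.031692 = $368.97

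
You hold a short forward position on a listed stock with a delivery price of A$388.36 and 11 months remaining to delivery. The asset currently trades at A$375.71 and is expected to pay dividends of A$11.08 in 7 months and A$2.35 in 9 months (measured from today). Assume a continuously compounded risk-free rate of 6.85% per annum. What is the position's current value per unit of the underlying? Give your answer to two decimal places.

A$1.89

PV(remaining dividends) I = 11.08·e^(−0.0685·7/12) + 2.35·e^(−0.0685·9/12) = 12.8783
Current forward F = (S − I)·e^(rT) = (375.71 − 12.8783)·e^(0.0685·11/12) = 362.8317 × 1.064805 = 386.3450
Value (long) = (F − K)·e^(−rT) = (386.3450 − 388.36) × 0.939139 = -1.8924
Short position value = −(long value) = A$1.89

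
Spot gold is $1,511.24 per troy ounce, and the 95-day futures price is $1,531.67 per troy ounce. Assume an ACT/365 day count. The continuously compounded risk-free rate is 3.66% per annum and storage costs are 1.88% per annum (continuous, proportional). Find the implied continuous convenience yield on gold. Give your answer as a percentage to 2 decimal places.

F = S·e^((r+u−y)T) ⇒ (r+u−y) = ln(F/S)/T
ln(1531.67/1511.24) = 0.013428; /T ⇒ 0.051592
y = r + u − ln(F/S)/T = 0.0366 + 0.0188 − 0.051592 = 0.003808
y = 0.38%

0.38%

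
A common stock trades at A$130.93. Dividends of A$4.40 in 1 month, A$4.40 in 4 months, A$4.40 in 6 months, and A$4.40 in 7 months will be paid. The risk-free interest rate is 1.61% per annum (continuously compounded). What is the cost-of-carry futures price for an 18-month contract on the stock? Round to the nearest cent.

PV(dividends) I = 4.40·e^(−0.0161·1/12) + 4.40·e^(−0.0161·4/12) + 4.40·e^(−0.0161·6/12) + 4.40·e^(−0.0161·7/12)
I = 4.3941 + 4.3764 + 4.3647 + 4.3589 = 17.4941
F = (S − I)·e^(rT) = (130.93 − 17.4941) · e^(0.0161·18/12)
= 113.4359 · e^0.024150 = 113.4359 × 1.024444 = A$116.21

A$116.21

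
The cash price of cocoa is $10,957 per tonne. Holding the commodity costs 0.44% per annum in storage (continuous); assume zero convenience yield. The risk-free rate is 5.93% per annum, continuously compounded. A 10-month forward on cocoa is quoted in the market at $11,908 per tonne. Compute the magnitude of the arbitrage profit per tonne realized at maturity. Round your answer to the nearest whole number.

Fair forward: F* = S·e^(carry·T), with carry = (r + u) = 0.0593 + 0.0044 = 0.0637
F* = 10957 · e^(0.0637 × 10/12) = 10957 · e^0.053083 = 10957 × 1.054517 = $11554.3428
Market $11908 > fair $11554.3428: forward overpriced → cash-and-carry (buy spot, short the forward).
At maturity, profit = |F_mkt − F*| = |11908 − 11554.3428| = $354 per tonne

$354 per tonne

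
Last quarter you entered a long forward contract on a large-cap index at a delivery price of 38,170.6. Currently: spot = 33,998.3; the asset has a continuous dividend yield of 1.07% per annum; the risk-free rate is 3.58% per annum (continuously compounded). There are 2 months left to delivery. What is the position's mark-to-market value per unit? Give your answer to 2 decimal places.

Current fair forward for the remaining 2 months: F = S·e^((r − q)·T), (r − q) = 0.0358 − 0.0107 = 0.0251
F = 33998.3 · e^(0.0251 × 2/12) = 33998.3 × 1.00419210 = 34140.8243
Value of long forward = (F − K)·e^(−rT) = (34140.8243 − 38170.6) · e^(−0.0358·2/12)
= -4029.7757 × 0.99405110 = -4005.80

-4005.80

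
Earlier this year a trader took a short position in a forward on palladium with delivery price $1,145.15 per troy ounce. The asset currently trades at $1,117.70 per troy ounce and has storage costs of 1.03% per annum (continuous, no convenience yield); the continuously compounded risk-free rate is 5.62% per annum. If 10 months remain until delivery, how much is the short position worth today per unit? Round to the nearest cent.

Current fair forward for the remaining 10 months: F = S·e^((r + u)·T), (r + u) = 0.0562 + 0.0103 = 0.0665
F = 1117.70 · e^(0.0665 × 10/12) = 1117.70 × 1.05698093 = 1181.3876
Value of long forward = (F − K)·e^(−rT) = (1181.3876 − 1145.15) · e^(−0.0562·10/12)
= 36.2376 × 0.95424643 = 34.58
Short position value = −(long value) = -$34.58

-$34.58 per troy ounce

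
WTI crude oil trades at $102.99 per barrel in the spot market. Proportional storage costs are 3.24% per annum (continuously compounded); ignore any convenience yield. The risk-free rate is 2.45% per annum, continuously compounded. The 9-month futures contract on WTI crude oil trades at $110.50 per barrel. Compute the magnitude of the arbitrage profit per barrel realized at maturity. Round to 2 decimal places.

Fair futures: F* = S·e^(carry·T), with carry = (r + u) = 0.0245 + 0.0324 = 0.0569
F* = 102.99 · e^(0.0569 × 9/12) = 102.99 · e^0.042675 = 102.99 × 1.043599 = $107.4803
Market $110.50 > fair $107.4803: forward overpriced → cash-and-carry (buy spot, short the forward).
At maturity, profit = |F_mkt − F*| = |110.50 − 107.4803| = $3.02 per barrel

$3.02 per barrel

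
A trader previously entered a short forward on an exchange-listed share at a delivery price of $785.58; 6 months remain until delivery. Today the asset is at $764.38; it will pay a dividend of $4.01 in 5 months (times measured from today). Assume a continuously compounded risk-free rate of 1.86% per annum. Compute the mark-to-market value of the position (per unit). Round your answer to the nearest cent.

$17.91

PV(remaining dividends) I = 4.01·e^(−0.0186·5/12) = 3.9790
Current forward F = (S − I)·e^(rT) = (764.38 − 3.9790)·e^(0.0186·6/12) = 760.4010 × 1.009343 = 767.5054
Value (long) = (F − K)·e^(−rT) = (767.5054 − 785.58) × 0.990743 = -17.9073
Short position value = −(long value) = $17.91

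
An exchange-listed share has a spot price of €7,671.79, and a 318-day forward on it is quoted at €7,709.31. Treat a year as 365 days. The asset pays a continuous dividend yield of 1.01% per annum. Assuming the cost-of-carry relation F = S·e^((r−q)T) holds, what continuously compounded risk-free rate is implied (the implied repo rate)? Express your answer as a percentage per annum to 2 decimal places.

From F = S·e^((r−q)T): (r − q) = ln(F/S)/T
ln(7709.31/7671.79) = ln(1.004891) = 0.004879
(r − q) = 0.004879 / (318/365) = 0.005600
r = ln(F/S)/T + q = 0.005600 + 0.0101 = 0.015700
r = 1.57%

1.57%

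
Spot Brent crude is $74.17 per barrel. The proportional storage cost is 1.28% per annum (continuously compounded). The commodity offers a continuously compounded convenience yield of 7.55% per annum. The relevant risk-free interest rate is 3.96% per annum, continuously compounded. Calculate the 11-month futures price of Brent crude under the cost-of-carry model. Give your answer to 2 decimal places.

$72.62 per barrel

Net carry = r + u − y = 0.0396 + 0.0128 − 0.0755 = -0.0231
F = S·e^((r+u−y)T) = 74.17 · e^(-0.0231 × 11/12) = 74.17 · e^-0.021175
= 74.17 × 0.979048 = $72.62 per barrel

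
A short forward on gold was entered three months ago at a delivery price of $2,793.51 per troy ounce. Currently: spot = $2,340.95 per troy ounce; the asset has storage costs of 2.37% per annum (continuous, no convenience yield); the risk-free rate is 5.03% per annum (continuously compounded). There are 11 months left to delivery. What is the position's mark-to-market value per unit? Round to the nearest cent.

Current fair forward for the remaining 11 months: F = S·e^((r + u)·T), (r + u) = 0.0503 + 0.0237 = 0.0740
F = 2340.95 · e^(0.0740 × 11/12) = 2340.95 × 1.07018693 = 2505.2541
Value of long forward = (F − K)·e^(−rT) = (2505.2541 − 2793.51) · e^(−0.0503·11/12)
= -288.2559 × 0.95493850 = -275.27
Short position value = −(long value) = $275.27

$275.27 per troy ounce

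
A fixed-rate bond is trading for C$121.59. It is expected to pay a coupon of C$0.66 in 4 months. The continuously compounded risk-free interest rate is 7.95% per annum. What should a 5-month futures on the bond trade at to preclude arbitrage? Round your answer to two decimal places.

PV(coupons) I = 0.66·e^(−0.0795·4/12)
I = 0.6427
F = (S − I)·e^(rT) = (121.59 − 0.6427) · e^(0.0795·5/12)
= 120.9473 · e^0.033125 = 120.9473 × 1.033680 = C$125.02

C$125.02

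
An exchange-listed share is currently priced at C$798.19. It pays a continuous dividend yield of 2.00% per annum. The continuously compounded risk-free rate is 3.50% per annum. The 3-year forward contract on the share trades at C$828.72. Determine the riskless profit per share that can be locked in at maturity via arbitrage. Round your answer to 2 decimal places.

C$6.21 per share

Fair forward: F* = S·e^(carry·T), with carry = (r − q) = 0.0350 − 0.0200 = 0.0150
F* = 798.19 · e^(0.0150 × 3) = 798.19 · e^0.045000 = 798.19 × 1.046028 = C$834.9291
Market C$828.72 < fair C$834.9291: forward underpriced → reverse cash-and-carry (short spot, go long the forward).
At maturity, profit = |F_mkt − F*| = |828.72 − 834.9291| = C$6.21 per share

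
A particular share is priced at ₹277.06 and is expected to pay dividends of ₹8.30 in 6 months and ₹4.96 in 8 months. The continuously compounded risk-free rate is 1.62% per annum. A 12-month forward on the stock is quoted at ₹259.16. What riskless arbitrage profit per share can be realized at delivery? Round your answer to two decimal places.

₹9.07 per share

PV(dividends) I = 8.30·e^(−0.0162·6/12) + 4.96·e^(−0.0162·8/12) = 13.1398
Fair forward F* = (S − I)·e^(rT) = (277.06 − 13.1398)·e^0.016200 = 263.9202 × 1.016332 = 268.2305
Market ₹259.16 < fair 268.2305: forward underpriced → reverse cash-and-carry (short the stock, invest proceeds at r, pay the dividends, go long the forward).
Profit at T = |F_mkt − F*| = |259.16 − 268.2305| = ₹9.07 per share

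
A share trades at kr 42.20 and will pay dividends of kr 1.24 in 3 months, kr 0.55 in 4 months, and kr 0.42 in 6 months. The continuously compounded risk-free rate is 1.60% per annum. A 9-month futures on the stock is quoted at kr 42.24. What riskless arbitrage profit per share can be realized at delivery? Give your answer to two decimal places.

PV(dividends) I = 1.24·e^(−0.0160·3/12) + 0.55·e^(−0.0160·4/12) + 0.42·e^(−0.0160·6/12) = 2.1988
Fair futures F* = (S − I)·e^(rT) = (42.20 − 2.1988)·e^0.012000 = 40.0012 × 1.012072 = 40.4841
Market kr 42.24 > fair 40.4841: forward overpriced → cash-and-carry (borrow at r, buy the stock and collect the dividends, short the forward).
Profit at T = |F_mkt − F*| = |42.24 − 40.4841| = kr 1.76 per share

kr 1.76 per share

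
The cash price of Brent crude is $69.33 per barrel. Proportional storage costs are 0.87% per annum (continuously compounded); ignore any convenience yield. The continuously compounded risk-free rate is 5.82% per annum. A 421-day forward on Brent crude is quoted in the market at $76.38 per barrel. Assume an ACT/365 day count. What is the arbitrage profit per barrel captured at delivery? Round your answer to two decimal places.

$1.49 per barrel

Fair forward: F* = S·e^(carry·T), with carry = (r + u) = 0.0582 + 0.0087 = 0.0669
F* = 69.33 · e^(0.0669 × 421/365) = 69.33 · e^0.077164 = 69.33 × 1.080219 = $74.8916
Market $76.38 > fair $74.8916: forward overpriced → cash-and-carry (buy spot, short the forward).
At maturity, profit = |F_mkt − F*| = |76.38 − 74.8916| = $1.49 per barrel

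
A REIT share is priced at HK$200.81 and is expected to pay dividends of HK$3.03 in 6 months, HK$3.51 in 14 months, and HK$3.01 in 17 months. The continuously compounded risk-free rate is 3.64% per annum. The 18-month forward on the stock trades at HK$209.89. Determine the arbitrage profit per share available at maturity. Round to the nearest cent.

HK$7.53 per share

PV(dividends) I = 3.03·e^(−0.0364·6/12) + 3.51·e^(−0.0364·14/12) + 3.01·e^(−0.0364·17/12) = 9.1981
Fair forward F* = (S − I)·e^(rT) = (200.81 − 9.1981)·e^0.054600 = 191.6119 × 1.056118 = 202.3648
Market HK$209.89 > fair 202.3648: forward overpriced → cash-and-carry (borrow at r, buy the stock and collect the dividends, short the forward).
Profit at T = |F_mkt − F*| = |209.89 − 202.3648| = HK$7.53 per share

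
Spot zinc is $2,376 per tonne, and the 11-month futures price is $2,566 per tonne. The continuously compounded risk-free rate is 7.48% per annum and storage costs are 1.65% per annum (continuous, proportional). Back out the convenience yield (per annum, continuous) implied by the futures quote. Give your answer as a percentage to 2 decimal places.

F = S·e^((r+u−y)T) ⇒ (r+u−y) = ln(F/S)/T
ln(2566/2376) = 0.076930; /T ⇒ 0.083924
y = r + u − ln(F/S)/T = 0.0748 + 0.0165 − 0.083924 = 0.007376
y = 0.74%

0.74%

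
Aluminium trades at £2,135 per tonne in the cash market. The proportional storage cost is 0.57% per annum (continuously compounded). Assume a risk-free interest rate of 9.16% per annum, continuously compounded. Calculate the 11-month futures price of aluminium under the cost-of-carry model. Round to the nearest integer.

£2,334 per tonne

Net carry = r + u − y = 0.0916 + 0.0057 − 0.0000 = 0.0973
F = S·e^((r+u−y)T) = 2135 · e^(0.0973 × 11/12) = 2135 · e^0.089192
= 2135 × 1.093291 = £2,334 per tonne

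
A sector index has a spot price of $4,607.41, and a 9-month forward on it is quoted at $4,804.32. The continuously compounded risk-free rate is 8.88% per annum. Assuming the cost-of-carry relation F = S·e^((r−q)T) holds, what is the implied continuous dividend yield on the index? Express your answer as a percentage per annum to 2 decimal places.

3.30%

From F = S·e^((r−q)T): (r − q) = ln(F/S)/T
ln(4804.32/4607.41) = ln(1.042738) = 0.041850
(r − q) = 0.041850 / (9/12) = 0.055800
q = r − ln(F/S)/T = 0.0888 − 0.055800 = 0.033000
q = 3.30%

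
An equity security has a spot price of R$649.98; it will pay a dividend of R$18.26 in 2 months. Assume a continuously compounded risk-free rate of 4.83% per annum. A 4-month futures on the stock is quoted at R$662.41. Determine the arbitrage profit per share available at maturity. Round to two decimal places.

PV(dividends) I = 18.26·e^(−0.0483·2/12) = 18.1136
Fair futures F* = (S − I)·e^(rT) = (649.98 − 18.1136)·e^0.016100 = 631.8664 × 1.016230 = 642.1216
Market R$662.41 > fair 642.1216: forward overpriced → cash-and-carry (borrow at r, buy the stock and collect the dividends, short the forward).
Profit at T = |F_mkt − F*| = |662.41 − 642.1216| = R$20.29 per share

R$20.29 per share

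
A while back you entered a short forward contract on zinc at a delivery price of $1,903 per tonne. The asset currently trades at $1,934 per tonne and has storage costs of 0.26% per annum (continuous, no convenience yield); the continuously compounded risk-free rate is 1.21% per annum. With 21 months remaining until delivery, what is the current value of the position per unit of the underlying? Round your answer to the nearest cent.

-$79.69 per tonne

Current fair forward for the remaining 21 months: F = S·e^((r + u)·T), (r + u) = 0.0121 + 0.0026 = 0.0147
F = 1934 · e^(0.0147 × 21/12) = 1934 × 1.02605874 = 1984.3976
Value of long forward = (F − K)·e^(−rT) = (1984.3976 − 1903) · e^(−0.0121·21/12)
= 81.3976 × 0.97904762 = 79.69
Short position value = −(long value) = -$79.69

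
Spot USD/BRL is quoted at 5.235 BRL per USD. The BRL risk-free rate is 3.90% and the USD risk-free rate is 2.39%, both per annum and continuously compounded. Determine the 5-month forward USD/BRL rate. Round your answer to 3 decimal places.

F = S·e^((r_BRL − r_USD)T) = 5.235 · e^((0.0390 − 0.0239) × 5/12)
= 5.235 · e^0.006292 = 5.235 × 1.006312
F = 5.268 BRL per USD

5.268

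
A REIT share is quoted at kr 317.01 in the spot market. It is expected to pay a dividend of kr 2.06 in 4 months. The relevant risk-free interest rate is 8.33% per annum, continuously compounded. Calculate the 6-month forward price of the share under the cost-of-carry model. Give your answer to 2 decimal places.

kr 328.40

PV(dividends) I = 2.06·e^(−0.0833·4/12)
I = 2.0036
F = (S − I)·e^(rT) = (317.01 − 2.0036) · e^(0.0833·6/12)
= 315.0064 · e^0.041650 = 315.0064 × 1.042530 = kr 328.40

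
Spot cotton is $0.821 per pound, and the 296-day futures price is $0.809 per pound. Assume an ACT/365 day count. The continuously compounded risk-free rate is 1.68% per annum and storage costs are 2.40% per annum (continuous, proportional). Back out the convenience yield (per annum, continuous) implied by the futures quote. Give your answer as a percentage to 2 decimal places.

5.90%

F = S·e^((r+u−y)T) ⇒ (r+u−y) = ln(F/S)/T
ln(0.809/0.821) = -0.014724; /T ⇒ -0.018156
y = r + u − ln(F/S)/T = 0.0168 + 0.0240 + 0.018156 = 0.058956
y = 5.90%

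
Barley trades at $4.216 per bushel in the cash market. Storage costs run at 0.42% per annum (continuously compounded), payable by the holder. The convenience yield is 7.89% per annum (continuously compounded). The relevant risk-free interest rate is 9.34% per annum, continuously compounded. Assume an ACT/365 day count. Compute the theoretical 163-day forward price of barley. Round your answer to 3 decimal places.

$4.251 per bushel

Net carry = r + u − y = 0.0934 + 0.0042 − 0.0789 = 0.0187
F = S·e^((r+u−y)T) = 4.216 · e^(0.0187 × 163/365) = 4.216 · e^0.008351
= 4.216 × 1.008386 = $4.251 per bushel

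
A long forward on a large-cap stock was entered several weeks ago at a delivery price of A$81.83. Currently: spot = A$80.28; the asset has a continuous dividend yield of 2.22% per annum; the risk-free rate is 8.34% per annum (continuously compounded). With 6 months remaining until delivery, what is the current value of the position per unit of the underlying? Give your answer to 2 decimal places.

A$0.91

Current fair forward for the remaining 6 months: F = S·e^((r − q)·T), (r − q) = 0.0834 − 0.0222 = 0.0612
F = 80.28 · e^(0.0612 × 6/12) = 80.28 × 1.031073 = 82.7745
Value of long forward = (F − K)·e^(−rT) = (82.7745 − 81.83) · e^(−0.0834·6/12)
= 0.9445 × 0.959157 = 0.91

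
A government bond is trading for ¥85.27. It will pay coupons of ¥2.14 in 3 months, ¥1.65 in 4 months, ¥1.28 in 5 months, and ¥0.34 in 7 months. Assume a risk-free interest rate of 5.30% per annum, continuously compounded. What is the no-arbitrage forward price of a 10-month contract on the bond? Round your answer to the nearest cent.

PV(coupons) I = 2.14·e^(−0.0530·3/12) + 1.65·e^(−0.0530·4/12) + 1.28·e^(−0.0530·5/12) + 0.34·e^(−0.0530·7/12)
I = 2.1118 + 1.6211 + 1.2520 + 0.3296 = 5.3145
F = (S − I)·e^(rT) = (85.27 − 5.3145) · e^(0.0530·10/12)
= 79.9555 · e^0.044167 = 79.9555 × 1.045157 = ¥83.57

¥83.57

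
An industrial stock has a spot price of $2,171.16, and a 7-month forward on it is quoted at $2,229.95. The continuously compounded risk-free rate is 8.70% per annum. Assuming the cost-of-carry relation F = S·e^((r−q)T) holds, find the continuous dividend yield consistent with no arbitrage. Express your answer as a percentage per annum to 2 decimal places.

From F = S·e^((r−q)T): (r − q) = ln(F/S)/T
ln(2229.95/2171.16) = ln(1.027078) = 0.026718
(r − q) = 0.026718 / (7/12) = 0.045802
q = r − ln(F/S)/T = 0.0870 − 0.045802 = 0.041198
q = 4.12%

4.12%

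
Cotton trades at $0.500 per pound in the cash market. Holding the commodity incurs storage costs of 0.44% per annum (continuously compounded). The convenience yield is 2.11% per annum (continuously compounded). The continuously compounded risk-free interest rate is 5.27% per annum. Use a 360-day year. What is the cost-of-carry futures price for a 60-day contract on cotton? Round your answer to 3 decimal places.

$0.503 per pound

Net carry = r + u − y = 0.0527 + 0.0044 − 0.0211 = 0.0360
F = S·e^((r+u−y)T) = 0.500 · e^(0.0360 × 60/360) = 0.500 · e^0.006000
= 0.500 × 1.006018 = $0.503 per pound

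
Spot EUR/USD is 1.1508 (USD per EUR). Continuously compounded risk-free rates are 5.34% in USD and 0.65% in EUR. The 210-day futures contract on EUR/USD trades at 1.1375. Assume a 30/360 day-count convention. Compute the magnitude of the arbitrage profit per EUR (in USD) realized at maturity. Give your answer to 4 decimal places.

Fair futures: F* = S·e^(carry·T), with carry = (r_USD − r_EUR) = 0.0534 − 0.0065 = 0.0469
F* = 1.1508 · e^(0.0469 × 210/360) = 1.1508 · e^0.027358 = 1.1508 × 1.027736 = 1.1827
Market 1.1375 < fair 1.1827: forward underpriced → reverse cash-and-carry (short spot, go long the forward).
At maturity, profit = |F_mkt − F*| = |1.1375 − 1.1827| = 0.0452 per EUR (in USD)

0.0452 per EUR (in USD)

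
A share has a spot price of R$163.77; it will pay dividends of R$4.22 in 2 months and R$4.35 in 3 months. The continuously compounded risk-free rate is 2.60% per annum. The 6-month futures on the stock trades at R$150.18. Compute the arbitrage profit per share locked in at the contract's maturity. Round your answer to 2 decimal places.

R$7.10 per share

PV(dividends) I = 4.22·e^(−0.0260·2/12) + 4.35·e^(−0.0260·3/12) = 8.5236
Fair futures F* = (S − I)·e^(rT) = (163.77 − 8.5236)·e^0.013000 = 155.2464 × 1.013085 = 157.2778
Market R$150.18 < fair 157.2778: forward underpriced → reverse cash-and-carry (short the stock, invest proceeds at r, pay the dividends, go long the forward).
Profit at T = |F_mkt − F*| = |150.18 − 157.2778| = R$7.10 per share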